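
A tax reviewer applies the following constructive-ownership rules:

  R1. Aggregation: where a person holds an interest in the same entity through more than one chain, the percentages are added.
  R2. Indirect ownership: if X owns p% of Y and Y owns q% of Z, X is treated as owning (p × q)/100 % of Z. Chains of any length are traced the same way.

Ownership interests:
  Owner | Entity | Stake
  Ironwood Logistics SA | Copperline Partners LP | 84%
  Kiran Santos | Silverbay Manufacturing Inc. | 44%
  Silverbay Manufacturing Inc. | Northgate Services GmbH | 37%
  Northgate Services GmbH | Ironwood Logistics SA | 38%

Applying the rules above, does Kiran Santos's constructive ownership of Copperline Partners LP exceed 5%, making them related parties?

Yes

Chain via Silverbay Manufacturing Inc. → Northgate Services GmbH → Ironwood Logistics SA (R2): 44% × 37% × 38% × 84% = 5.196576% of Copperline Partners LP.
5.196576% exceeds the 5% threshold, so Kiran is a related party to Copperline Partners LP.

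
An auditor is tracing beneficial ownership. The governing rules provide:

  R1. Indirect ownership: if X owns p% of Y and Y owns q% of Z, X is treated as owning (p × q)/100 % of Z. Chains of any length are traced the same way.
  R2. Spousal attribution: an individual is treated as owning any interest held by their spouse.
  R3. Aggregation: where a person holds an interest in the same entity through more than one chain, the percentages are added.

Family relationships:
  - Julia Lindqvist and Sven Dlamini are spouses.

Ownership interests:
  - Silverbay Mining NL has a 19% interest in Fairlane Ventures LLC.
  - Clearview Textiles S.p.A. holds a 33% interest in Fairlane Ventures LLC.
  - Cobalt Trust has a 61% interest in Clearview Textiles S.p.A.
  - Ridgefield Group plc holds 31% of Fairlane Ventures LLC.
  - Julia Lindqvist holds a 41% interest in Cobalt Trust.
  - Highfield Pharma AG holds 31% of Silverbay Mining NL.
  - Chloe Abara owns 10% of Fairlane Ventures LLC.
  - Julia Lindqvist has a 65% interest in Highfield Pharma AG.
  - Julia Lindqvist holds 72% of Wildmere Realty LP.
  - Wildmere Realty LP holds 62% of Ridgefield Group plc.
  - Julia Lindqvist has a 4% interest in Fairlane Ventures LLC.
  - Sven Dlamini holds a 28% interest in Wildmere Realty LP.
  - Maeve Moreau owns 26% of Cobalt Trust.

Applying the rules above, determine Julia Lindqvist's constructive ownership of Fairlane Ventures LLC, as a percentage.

By spousal attribution (R2), Julia Lindqvist is treated as also owning Sven Dlamini's interest in Wildmere Realty LP, giving 72% + 28% = 100%.
Chain via Highfield Pharma AG → Silverbay Mining NL (R1): 65% × 31% × 19% = 3.8285% of Fairlane Ventures LLC.
Chain via Cobalt Trust → Clearview Textiles S.p.A. (R1): 41% × 61% × 33% = 8.2533% of Fairlane Ventures LLC.
Chain via Wildmere Realty LP → Ridgefield Group plc (R1): 100% × 62% × 31% = 19.22% of Fairlane Ventures LLC.
Direct interest in Fairlane Ventures LLC: 4%.
Aggregating (R3): 3.8285% + 8.2533% + 19.22% + 4% = 35.3018%.

35.3018%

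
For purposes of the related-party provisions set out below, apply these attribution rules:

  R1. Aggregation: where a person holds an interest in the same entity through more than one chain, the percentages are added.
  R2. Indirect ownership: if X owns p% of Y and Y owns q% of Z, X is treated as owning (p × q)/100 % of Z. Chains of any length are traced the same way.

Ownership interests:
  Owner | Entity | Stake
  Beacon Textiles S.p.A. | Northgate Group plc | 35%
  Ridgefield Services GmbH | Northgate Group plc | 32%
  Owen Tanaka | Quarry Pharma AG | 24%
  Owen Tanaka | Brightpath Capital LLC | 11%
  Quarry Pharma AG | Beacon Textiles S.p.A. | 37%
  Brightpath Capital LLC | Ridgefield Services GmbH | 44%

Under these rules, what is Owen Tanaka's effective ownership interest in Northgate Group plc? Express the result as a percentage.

4.6568%

Chain via Quarry Pharma AG → Beacon Textiles S.p.A. (R2): 24% × 37% × 35% = 3.108% of Northgate Group plc.
Chain via Brightpath Capital LLC → Ridgefield Services GmbH (R2): 11% × 44% × 32% = 1.5488% of Northgate Group plc.
Aggregating (R1): 3.108% + 1.5488% = 4.6568%.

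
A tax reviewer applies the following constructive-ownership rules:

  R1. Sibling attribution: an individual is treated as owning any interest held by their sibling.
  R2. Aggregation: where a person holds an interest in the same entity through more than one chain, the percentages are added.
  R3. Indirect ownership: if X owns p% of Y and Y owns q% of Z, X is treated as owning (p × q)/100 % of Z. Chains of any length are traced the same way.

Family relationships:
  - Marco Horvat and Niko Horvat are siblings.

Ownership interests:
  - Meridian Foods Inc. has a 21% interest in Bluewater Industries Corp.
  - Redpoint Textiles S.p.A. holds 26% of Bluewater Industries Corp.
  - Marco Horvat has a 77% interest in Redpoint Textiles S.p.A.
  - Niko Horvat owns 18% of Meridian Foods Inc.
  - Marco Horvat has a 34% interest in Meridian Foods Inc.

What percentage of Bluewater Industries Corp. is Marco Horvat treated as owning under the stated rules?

30.94%

By sibling attribution (R1), Marco Horvat is treated as also owning Niko Horvat's interest in Meridian Foods Inc, giving 34% + 18% = 52%.
Chain via Redpoint Textiles S.p.A. (R3): 77% × 26% = 20.02% of Bluewater Industries Corp.
Chain via Meridian Foods Inc. (R3): 52% × 21% = 10.92% of Bluewater Industries Corp.
Aggregating (R2): 20.02% + 10.92% = 30.94%.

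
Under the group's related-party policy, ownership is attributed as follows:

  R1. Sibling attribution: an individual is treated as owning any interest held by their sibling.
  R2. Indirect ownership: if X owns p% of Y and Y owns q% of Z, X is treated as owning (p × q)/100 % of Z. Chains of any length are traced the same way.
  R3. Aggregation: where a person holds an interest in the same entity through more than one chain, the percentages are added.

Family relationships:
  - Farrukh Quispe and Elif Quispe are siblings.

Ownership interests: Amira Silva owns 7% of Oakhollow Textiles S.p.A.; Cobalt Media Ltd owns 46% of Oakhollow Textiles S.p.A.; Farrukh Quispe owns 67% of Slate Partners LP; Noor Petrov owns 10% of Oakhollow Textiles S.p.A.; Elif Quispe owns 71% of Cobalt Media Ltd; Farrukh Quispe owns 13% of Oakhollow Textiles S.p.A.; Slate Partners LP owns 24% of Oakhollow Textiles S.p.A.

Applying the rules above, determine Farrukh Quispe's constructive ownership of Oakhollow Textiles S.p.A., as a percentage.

By sibling attribution (R1), Farrukh Quispe is treated as owning Elif Quispe's 71% interest in Cobalt Media Ltd.
Chain via Slate Partners LP (R2): 67% × 24% = 16.08% of Oakhollow Textiles S.p.A.
Direct interest in Oakhollow Textiles S.p.A: 13%.
Chain via Cobalt Media Ltd (R2): 71% × 46% = 32.66% of Oakhollow Textiles S.p.A.
Aggregating (R3): 16.08% + 13% + 32.66% = 61.74%.

61.74%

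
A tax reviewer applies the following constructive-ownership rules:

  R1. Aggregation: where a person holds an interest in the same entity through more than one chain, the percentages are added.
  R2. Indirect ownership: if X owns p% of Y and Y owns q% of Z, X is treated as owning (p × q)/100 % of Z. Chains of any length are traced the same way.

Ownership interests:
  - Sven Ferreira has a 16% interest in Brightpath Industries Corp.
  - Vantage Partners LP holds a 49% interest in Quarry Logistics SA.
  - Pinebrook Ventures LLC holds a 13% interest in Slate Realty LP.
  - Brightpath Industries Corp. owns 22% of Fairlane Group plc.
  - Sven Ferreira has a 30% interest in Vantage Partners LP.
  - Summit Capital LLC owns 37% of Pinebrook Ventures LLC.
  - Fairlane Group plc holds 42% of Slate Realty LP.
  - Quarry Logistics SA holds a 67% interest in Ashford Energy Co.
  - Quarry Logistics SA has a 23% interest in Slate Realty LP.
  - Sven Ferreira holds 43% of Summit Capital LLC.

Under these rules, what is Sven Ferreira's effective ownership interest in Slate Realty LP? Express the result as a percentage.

6.9277%

Chain via Summit Capital LLC → Pinebrook Ventures LLC (R2): 43% × 37% × 13% = 2.0683% of Slate Realty LP.
Chain via Brightpath Industries Corp. → Fairlane Group plc (R2): 16% × 22% × 42% = 1.4784% of Slate Realty LP.
Chain via Vantage Partners LP → Quarry Logistics SA (R2): 30% × 49% × 23% = 3.381% of Slate Realty LP.
Aggregating (R1): 2.0683% + 1.4784% + 3.381% = 6.9277%.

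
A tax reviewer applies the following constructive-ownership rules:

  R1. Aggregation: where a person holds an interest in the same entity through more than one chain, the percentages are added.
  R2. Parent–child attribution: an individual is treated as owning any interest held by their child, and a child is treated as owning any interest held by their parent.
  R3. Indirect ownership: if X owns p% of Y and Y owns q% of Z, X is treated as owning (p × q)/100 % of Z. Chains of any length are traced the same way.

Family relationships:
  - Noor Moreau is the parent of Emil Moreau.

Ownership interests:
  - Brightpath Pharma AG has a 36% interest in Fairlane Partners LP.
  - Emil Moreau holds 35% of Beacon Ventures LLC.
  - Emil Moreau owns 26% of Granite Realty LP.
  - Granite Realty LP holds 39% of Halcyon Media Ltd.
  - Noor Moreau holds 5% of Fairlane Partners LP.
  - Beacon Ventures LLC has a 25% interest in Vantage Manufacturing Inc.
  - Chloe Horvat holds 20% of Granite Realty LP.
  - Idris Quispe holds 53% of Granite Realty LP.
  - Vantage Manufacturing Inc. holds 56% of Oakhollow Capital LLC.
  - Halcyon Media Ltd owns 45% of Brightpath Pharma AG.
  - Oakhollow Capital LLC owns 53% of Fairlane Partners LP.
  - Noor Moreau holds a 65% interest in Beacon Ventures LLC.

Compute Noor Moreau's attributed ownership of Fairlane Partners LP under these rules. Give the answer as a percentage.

By parent–child attribution (R2), Noor Moreau is treated as also owning Emil Moreau's interest in Beacon Ventures LLC, giving 65% + 35% = 100%.
By parent–child attribution (R2), Noor Moreau is treated as owning Emil Moreau's 26% interest in Granite Realty LP.
Chain via Beacon Ventures LLC → Vantage Manufacturing Inc. → Oakhollow Capital LLC (R3): 100% × 25% × 56% × 53% = 7.42% of Fairlane Partners LP.
Direct interest in Fairlane Partners LP: 5%.
Chain via Granite Realty LP → Halcyon Media Ltd → Brightpath Pharma AG (R3): 26% × 39% × 45% × 36% = 1.64268% of Fairlane Partners LP.
Aggregating (R1): 7.42% + 5% + 1.64268% = 14.06268%.

14.06268%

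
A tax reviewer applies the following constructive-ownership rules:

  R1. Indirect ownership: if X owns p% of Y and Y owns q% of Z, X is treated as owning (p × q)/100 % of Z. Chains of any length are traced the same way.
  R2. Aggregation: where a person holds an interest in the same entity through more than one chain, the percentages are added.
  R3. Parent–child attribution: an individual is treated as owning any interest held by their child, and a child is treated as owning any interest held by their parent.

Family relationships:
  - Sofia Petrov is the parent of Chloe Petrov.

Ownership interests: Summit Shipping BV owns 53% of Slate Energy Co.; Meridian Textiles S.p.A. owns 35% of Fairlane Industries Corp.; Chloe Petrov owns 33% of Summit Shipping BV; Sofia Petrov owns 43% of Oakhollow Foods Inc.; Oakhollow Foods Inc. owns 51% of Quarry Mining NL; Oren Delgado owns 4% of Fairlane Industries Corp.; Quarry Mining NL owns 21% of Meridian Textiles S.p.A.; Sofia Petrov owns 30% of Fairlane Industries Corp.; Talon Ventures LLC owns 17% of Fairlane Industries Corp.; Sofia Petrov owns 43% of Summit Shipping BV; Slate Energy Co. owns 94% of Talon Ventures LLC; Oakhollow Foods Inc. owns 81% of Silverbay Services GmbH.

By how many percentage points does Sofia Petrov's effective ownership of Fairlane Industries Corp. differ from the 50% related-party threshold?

By parent–child attribution (R3), Sofia Petrov is treated as also owning Chloe Petrov's interest in Summit Shipping BV, giving 43% + 33% = 76%.
Chain via Summit Shipping BV → Slate Energy Co. → Talon Ventures LLC (R1): 76% × 53% × 94% × 17% = 6.436744% of Fairlane Industries Corp.
Chain via Oakhollow Foods Inc. → Quarry Mining NL → Meridian Textiles S.p.A. (R1): 43% × 51% × 21% × 35% = 1.611855% of Fairlane Industries Corp.
Direct interest in Fairlane Industries Corp: 30%.
Aggregating (R2): 6.436744% + 1.611855% + 30% = 38.048599%.
38.048599% falls short of the 50% threshold by 11.951401 percentage points.

11.951401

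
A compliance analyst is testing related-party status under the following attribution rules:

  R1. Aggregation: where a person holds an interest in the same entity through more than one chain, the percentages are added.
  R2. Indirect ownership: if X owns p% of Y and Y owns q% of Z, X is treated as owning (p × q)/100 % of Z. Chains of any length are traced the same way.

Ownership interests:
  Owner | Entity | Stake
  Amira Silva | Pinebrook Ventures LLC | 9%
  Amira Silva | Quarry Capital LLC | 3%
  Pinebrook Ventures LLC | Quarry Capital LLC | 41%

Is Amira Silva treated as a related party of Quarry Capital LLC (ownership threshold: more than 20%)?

No

Chain via Pinebrook Ventures LLC (R2): 9% × 41% = 3.69% of Quarry Capital LLC.
Direct interest in Quarry Capital LLC: 3%.
Aggregating (R1): 3.69% + 3% = 6.69%.
6.69% does not exceed the 20% threshold, so Amira is not a related party to Quarry Capital LLC.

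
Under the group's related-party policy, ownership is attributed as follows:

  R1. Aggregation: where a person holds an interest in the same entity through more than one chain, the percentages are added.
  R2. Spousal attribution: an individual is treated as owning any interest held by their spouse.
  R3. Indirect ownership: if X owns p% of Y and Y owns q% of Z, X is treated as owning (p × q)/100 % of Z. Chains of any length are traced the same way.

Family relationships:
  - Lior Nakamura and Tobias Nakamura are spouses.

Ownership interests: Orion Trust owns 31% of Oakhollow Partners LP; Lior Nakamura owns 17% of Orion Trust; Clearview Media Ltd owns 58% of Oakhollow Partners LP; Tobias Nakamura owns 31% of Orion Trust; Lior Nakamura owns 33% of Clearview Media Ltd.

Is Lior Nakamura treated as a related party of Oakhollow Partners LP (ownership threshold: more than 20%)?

By spousal attribution (R2), Lior Nakamura is treated as also owning Tobias Nakamura's interest in Orion Trust, giving 17% + 31% = 48%.
Chain via Clearview Media Ltd (R3): 33% × 58% = 19.14% of Oakhollow Partners LP.
Chain via Orion Trust (R3): 48% × 31% = 14.88% of Oakhollow Partners LP.
Aggregating (R1): 19.14% + 14.88% = 34.02%.
34.02% exceeds the 20% threshold, so Lior is a related party to Oakhollow Partners LP.

Yes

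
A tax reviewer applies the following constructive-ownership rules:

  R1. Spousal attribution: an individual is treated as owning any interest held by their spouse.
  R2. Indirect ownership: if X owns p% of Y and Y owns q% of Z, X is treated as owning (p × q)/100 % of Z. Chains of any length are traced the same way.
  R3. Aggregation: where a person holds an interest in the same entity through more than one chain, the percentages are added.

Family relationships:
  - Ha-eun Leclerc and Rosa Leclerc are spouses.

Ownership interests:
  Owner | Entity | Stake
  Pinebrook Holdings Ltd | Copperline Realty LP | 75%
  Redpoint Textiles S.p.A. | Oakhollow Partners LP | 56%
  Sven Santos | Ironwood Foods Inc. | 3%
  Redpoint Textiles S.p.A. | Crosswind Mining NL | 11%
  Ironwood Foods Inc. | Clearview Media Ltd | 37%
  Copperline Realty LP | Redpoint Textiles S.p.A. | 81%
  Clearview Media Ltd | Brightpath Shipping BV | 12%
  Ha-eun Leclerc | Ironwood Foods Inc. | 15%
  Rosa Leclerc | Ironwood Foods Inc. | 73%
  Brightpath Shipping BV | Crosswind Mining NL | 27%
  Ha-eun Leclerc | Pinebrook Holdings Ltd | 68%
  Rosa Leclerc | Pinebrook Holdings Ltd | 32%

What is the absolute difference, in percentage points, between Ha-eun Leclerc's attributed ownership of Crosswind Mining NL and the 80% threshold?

By spousal attribution (R1), Ha-eun Leclerc is treated as also owning Rosa Leclerc's interest in Pinebrook Holdings Ltd, giving 68% + 32% = 100%.
By spousal attribution (R1), Ha-eun Leclerc is treated as also owning Rosa Leclerc's interest in Ironwood Foods Inc, giving 15% + 73% = 88%.
Chain via Pinebrook Holdings Ltd → Copperline Realty LP → Redpoint Textiles S.p.A. (R2): 100% × 75% × 81% × 11% = 6.6825% of Crosswind Mining NL.
Chain via Ironwood Foods Inc. → Clearview Media Ltd → Brightpath Shipping BV (R2): 88% × 37% × 12% × 27% = 1.054944% of Crosswind Mining NL.
Aggregating (R3): 6.6825% + 1.054944% = 7.737444%.
7.737444% falls short of the 80% threshold by 72.262556 percentage points.

72.262556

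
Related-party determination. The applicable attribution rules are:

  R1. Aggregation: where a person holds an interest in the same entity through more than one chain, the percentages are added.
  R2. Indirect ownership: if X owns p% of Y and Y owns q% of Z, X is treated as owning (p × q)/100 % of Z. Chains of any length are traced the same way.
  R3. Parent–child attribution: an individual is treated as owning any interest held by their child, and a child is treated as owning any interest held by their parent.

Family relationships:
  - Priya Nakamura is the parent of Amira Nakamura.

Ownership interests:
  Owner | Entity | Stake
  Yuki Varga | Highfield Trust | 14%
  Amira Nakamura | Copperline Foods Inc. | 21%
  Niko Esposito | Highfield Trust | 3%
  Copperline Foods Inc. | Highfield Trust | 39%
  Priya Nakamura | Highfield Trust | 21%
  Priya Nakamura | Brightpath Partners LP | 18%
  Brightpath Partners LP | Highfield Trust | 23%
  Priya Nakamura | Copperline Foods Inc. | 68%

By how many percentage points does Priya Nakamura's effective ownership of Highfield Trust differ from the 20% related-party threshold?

39.85

By parent–child attribution (R3), Priya Nakamura is treated as also owning Amira Nakamura's interest in Copperline Foods Inc, giving 68% + 21% = 89%.
Chain via Copperline Foods Inc. (R2): 89% × 39% = 34.71% of Highfield Trust.
Chain via Brightpath Partners LP (R2): 18% × 23% = 4.14% of Highfield Trust.
Direct interest in Highfield Trust: 21%.
Aggregating (R1): 34.71% + 4.14% + 21% = 59.85%.
59.85% exceeds the 20% threshold by 39.85 percentage points.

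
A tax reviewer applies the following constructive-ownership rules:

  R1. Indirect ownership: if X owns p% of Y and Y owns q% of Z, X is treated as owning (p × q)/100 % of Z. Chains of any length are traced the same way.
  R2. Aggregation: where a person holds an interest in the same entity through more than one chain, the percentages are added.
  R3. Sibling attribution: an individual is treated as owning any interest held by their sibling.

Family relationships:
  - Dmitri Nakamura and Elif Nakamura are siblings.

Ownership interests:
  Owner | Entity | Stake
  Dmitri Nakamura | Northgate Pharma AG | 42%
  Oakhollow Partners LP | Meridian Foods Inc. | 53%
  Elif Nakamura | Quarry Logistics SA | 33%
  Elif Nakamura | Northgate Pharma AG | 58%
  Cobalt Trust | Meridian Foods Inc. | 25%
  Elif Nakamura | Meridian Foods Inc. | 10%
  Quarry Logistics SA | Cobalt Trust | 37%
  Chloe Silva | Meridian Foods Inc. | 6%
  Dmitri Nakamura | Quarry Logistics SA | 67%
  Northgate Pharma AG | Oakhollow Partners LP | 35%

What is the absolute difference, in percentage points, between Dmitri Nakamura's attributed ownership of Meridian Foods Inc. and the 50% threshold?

By sibling attribution (R3), Dmitri Nakamura is treated as also owning Elif Nakamura's interest in Quarry Logistics SA, giving 67% + 33% = 100%.
By sibling attribution (R3), Dmitri Nakamura is treated as also owning Elif Nakamura's interest in Northgate Pharma AG, giving 42% + 58% = 100%.
By sibling attribution (R3), Dmitri Nakamura is treated as owning Elif Nakamura's 10% interest in Meridian Foods Inc.
Chain via Quarry Logistics SA → Cobalt Trust (R1): 100% × 37% × 25% = 9.25% of Meridian Foods Inc.
Chain via Northgate Pharma AG → Oakhollow Partners LP (R1): 100% × 35% × 53% = 18.55% of Meridian Foods Inc.
Direct interest in Meridian Foods Inc: 10%.
Aggregating (R2): 9.25% + 18.55% + 10% = 37.8%.
37.8% falls short of the 50% threshold by 12.2 percentage points.

12.2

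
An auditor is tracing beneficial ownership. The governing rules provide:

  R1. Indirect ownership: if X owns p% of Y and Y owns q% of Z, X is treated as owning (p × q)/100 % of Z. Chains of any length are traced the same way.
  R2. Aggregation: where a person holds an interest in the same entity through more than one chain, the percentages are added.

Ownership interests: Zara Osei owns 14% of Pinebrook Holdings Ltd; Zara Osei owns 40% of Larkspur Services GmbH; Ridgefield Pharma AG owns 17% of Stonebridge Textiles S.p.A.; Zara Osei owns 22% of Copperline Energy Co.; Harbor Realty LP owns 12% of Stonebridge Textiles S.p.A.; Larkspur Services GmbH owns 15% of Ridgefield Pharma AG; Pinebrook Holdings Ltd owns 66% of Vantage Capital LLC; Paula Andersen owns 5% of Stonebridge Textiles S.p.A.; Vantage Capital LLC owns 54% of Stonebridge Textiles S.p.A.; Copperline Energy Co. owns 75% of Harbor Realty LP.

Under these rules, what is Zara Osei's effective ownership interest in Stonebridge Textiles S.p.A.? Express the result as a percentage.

Chain via Larkspur Services GmbH → Ridgefield Pharma AG (R1): 40% × 15% × 17% = 1.02% of Stonebridge Textiles S.p.A.
Chain via Copperline Energy Co. → Harbor Realty LP (R1): 22% × 75% × 12% = 1.98% of Stonebridge Textiles S.p.A.
Chain via Pinebrook Holdings Ltd → Vantage Capital LLC (R1): 14% × 66% × 54% = 4.9896% of Stonebridge Textiles S.p.A.
Aggregating (R2): 1.02% + 1.98% + 4.9896% = 7.9896%.

7.9896%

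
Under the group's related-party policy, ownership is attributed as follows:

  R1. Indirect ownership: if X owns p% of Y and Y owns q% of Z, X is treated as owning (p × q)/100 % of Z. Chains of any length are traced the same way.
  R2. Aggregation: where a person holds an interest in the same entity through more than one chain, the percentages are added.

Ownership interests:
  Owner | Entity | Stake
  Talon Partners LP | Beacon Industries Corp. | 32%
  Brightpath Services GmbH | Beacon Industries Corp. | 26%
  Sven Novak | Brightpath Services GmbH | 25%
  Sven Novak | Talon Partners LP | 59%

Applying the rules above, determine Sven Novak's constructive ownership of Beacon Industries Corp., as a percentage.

25.38%

Chain via Brightpath Services GmbH (R1): 25% × 26% = 6.5% of Beacon Industries Corp.
Chain via Talon Partners LP (R1): 59% × 32% = 18.88% of Beacon Industries Corp.
Aggregating (R2): 6.5% + 18.88% = 25.38%.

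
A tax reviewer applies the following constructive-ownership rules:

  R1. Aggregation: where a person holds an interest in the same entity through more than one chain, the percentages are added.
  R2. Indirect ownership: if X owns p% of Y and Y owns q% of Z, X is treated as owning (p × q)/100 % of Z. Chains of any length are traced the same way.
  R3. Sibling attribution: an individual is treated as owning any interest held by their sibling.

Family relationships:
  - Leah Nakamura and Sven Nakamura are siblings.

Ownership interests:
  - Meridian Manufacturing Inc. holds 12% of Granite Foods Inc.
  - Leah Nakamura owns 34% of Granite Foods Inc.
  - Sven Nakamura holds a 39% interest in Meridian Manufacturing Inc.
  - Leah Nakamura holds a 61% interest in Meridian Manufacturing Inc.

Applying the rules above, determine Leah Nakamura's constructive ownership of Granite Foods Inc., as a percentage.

46%

By sibling attribution (R3), Leah Nakamura is treated as also owning Sven Nakamura's interest in Meridian Manufacturing Inc, giving 61% + 39% = 100%.
Chain via Meridian Manufacturing Inc. (R2): 100% × 12% = 12% of Granite Foods Inc.
Direct interest in Granite Foods Inc: 34%.
Aggregating (R1): 12% + 34% = 46%.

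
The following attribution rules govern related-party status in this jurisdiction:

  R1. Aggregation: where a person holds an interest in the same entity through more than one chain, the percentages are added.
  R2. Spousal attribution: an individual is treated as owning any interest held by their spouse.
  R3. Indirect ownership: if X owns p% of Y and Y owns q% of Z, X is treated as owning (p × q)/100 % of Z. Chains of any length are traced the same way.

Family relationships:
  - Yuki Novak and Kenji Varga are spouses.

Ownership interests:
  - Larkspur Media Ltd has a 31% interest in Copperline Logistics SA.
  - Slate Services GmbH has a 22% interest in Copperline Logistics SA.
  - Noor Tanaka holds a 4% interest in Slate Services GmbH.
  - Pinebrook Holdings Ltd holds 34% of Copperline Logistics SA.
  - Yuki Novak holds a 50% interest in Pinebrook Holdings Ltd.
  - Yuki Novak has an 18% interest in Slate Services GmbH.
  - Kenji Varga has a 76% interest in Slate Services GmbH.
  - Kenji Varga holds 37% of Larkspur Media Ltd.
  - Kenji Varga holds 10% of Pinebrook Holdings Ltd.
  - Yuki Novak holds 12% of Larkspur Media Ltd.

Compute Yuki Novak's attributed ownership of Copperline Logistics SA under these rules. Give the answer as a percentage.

By spousal attribution (R2), Yuki Novak is treated as also owning Kenji Varga's interest in Slate Services GmbH, giving 18% + 76% = 94%.
By spousal attribution (R2), Yuki Novak is treated as also owning Kenji Varga's interest in Larkspur Media Ltd, giving 12% + 37% = 49%.
By spousal attribution (R2), Yuki Novak is treated as also owning Kenji Varga's interest in Pinebrook Holdings Ltd, giving 50% + 10% = 60%.
Chain via Slate Services GmbH (R3): 94% × 22% = 20.68% of Copperline Logistics SA.
Chain via Larkspur Media Ltd (R3): 49% × 31% = 15.19% of Copperline Logistics SA.
Chain via Pinebrook Holdings Ltd (R3): 60% × 34% = 20.4% of Copperline Logistics SA.
Aggregating (R1): 20.68% + 15.19% + 20.4% = 56.27%.

56.27%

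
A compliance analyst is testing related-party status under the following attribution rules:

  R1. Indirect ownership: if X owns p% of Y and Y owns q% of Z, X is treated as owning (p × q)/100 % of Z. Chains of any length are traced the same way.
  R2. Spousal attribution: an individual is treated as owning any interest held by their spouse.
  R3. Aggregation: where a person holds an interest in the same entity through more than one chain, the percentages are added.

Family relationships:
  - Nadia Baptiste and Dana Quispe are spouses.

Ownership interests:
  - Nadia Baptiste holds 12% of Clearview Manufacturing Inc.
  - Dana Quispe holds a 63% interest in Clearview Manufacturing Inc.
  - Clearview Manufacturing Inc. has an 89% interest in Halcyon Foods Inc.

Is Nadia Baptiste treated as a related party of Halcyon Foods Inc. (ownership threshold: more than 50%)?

By spousal attribution (R2), Nadia Baptiste is treated as also owning Dana Quispe's interest in Clearview Manufacturing Inc, giving 12% + 63% = 75%.
Chain via Clearview Manufacturing Inc. (R1): 75% × 89% = 66.75% of Halcyon Foods Inc.
66.75% exceeds the 50% threshold, so Nadia is a related party to Halcyon Foods Inc.

Yes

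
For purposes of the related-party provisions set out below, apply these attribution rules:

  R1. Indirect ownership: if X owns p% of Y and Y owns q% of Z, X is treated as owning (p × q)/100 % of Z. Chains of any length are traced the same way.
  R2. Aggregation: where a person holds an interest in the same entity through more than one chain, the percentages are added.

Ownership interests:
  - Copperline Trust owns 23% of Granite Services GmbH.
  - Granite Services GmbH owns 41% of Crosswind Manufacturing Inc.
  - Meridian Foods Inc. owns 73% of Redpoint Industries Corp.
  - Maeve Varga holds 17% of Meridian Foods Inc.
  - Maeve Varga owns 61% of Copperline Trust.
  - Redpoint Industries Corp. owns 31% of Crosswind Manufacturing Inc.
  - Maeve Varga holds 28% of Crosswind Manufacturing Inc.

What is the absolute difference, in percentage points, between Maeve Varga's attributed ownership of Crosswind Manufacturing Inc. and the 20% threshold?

Chain via Meridian Foods Inc. → Redpoint Industries Corp. (R1): 17% × 73% × 31% = 3.8471% of Crosswind Manufacturing Inc.
Chain via Copperline Trust → Granite Services GmbH (R1): 61% × 23% × 41% = 5.7523% of Crosswind Manufacturing Inc.
Direct interest in Crosswind Manufacturing Inc: 28%.
Aggregating (R2): 3.8471% + 5.7523% + 28% = 37.5994%.
37.5994% exceeds the 20% threshold by 17.5994 percentage points.

17.5994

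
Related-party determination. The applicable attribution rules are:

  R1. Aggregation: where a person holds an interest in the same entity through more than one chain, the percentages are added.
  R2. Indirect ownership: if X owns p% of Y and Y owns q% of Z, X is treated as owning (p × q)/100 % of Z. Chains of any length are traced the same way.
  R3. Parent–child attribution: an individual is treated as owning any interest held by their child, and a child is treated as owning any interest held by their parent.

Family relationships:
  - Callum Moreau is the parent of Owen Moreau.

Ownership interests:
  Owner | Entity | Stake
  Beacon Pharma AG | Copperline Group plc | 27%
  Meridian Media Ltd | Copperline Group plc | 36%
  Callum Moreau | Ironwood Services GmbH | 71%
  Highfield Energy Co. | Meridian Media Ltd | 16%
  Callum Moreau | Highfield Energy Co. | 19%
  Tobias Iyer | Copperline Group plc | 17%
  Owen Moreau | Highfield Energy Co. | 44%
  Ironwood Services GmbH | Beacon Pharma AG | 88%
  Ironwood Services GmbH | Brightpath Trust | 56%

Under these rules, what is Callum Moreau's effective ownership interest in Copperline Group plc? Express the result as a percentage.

By parent–child attribution (R3), Callum Moreau is treated as also owning Owen Moreau's interest in Highfield Energy Co, giving 19% + 44% = 63%.
Chain via Highfield Energy Co. → Meridian Media Ltd (R2): 63% × 16% × 36% = 3.6288% of Copperline Group plc.
Chain via Ironwood Services GmbH → Beacon Pharma AG (R2): 71% × 88% × 27% = 16.8696% of Copperline Group plc.
Aggregating (R1): 3.6288% + 16.8696% = 20.4984%.

20.4984%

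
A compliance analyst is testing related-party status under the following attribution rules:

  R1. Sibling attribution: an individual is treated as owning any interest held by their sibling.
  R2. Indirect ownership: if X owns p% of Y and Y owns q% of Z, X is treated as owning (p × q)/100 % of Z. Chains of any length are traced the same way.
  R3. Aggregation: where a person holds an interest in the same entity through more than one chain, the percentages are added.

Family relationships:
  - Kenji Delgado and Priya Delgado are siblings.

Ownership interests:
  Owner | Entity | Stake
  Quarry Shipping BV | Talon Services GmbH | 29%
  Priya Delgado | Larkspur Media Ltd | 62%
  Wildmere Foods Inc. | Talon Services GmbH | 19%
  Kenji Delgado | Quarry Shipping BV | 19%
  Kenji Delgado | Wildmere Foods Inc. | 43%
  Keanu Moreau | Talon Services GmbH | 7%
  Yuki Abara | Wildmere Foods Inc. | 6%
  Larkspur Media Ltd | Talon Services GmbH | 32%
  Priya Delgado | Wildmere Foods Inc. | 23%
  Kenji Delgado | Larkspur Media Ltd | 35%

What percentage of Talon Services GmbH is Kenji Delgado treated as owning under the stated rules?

By sibling attribution (R1), Kenji Delgado is treated as also owning Priya Delgado's interest in Larkspur Media Ltd, giving 35% + 62% = 97%.
By sibling attribution (R1), Kenji Delgado is treated as also owning Priya Delgado's interest in Wildmere Foods Inc, giving 43% + 23% = 66%.
Chain via Quarry Shipping BV (R2): 19% × 29% = 5.51% of Talon Services GmbH.
Chain via Larkspur Media Ltd (R2): 97% × 32% = 31.04% of Talon Services GmbH.
Chain via Wildmere Foods Inc. (R2): 66% × 19% = 12.54% of Talon Services GmbH.
Aggregating (R3): 5.51% + 31.04% + 12.54% = 49.09%.

49.09%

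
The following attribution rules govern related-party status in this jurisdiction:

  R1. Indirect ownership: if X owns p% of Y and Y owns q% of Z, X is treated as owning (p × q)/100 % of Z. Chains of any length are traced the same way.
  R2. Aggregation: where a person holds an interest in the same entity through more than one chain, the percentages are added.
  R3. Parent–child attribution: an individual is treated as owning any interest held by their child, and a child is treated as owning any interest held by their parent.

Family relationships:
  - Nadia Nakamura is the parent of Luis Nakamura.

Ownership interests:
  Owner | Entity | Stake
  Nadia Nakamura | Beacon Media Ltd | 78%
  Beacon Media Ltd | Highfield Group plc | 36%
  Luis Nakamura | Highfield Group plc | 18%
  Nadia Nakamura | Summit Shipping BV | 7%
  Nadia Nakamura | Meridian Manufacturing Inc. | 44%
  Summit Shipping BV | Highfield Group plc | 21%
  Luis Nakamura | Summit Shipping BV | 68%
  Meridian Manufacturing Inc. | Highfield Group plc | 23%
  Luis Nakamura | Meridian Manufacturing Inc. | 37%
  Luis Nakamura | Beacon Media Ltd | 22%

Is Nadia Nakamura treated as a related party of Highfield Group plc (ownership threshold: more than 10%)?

Yes

By parent–child attribution (R3), Nadia Nakamura is treated as also owning Luis Nakamura's interest in Summit Shipping BV, giving 7% + 68% = 75%.
By parent–child attribution (R3), Nadia Nakamura is treated as also owning Luis Nakamura's interest in Beacon Media Ltd, giving 78% + 22% = 100%.
By parent–child attribution (R3), Nadia Nakamura is treated as also owning Luis Nakamura's interest in Meridian Manufacturing Inc, giving 44% + 37% = 81%.
By parent–child attribution (R3), Nadia Nakamura is treated as owning Luis Nakamura's 18% interest in Highfield Group plc.
Chain via Summit Shipping BV (R1): 75% × 21% = 15.75% of Highfield Group plc.
Chain via Beacon Media Ltd (R1): 100% × 36% = 36% of Highfield Group plc.
Chain via Meridian Manufacturing Inc. (R1): 81% × 23% = 18.63% of Highfield Group plc.
Direct interest in Highfield Group plc: 18%.
Aggregating (R2): 15.75% + 36% + 18.63% + 18% = 88.38%.
88.38% exceeds the 10% threshold, so Nadia is a related party to Highfield Group plc.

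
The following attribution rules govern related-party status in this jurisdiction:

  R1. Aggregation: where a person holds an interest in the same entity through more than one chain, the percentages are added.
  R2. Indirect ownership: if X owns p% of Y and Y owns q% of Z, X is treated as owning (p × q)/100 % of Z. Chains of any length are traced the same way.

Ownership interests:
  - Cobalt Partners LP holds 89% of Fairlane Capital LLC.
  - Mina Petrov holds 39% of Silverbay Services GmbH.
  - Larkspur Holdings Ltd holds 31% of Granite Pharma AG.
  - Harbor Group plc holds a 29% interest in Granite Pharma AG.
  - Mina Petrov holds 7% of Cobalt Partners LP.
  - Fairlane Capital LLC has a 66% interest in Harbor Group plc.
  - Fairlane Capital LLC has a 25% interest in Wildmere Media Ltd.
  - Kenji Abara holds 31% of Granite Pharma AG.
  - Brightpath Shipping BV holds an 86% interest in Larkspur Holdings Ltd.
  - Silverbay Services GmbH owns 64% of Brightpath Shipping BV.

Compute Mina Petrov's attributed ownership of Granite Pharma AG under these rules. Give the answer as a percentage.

Chain via Cobalt Partners LP → Fairlane Capital LLC → Harbor Group plc (R2): 7% × 89% × 66% × 29% = 1.192422% of Granite Pharma AG.
Chain via Silverbay Services GmbH → Brightpath Shipping BV → Larkspur Holdings Ltd (R2): 39% × 64% × 86% × 31% = 6.654336% of Granite Pharma AG.
Aggregating (R1): 1.192422% + 6.654336% = 7.846758%.

7.846758%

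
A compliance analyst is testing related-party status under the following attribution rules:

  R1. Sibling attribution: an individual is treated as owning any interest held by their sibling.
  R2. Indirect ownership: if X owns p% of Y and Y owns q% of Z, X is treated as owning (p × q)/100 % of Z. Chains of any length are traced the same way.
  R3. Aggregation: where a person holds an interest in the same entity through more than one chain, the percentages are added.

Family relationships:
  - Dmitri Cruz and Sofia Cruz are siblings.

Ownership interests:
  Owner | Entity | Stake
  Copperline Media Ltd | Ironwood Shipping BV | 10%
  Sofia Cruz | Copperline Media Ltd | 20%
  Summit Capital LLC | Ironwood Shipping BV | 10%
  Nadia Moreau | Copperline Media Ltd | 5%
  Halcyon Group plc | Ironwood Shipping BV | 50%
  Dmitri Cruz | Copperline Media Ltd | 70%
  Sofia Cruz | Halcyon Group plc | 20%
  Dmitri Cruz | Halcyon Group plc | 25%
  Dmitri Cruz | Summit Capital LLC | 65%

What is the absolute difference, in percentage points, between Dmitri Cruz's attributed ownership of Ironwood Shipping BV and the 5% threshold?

33

By sibling attribution (R1), Dmitri Cruz is treated as also owning Sofia Cruz's interest in Copperline Media Ltd, giving 70% + 20% = 90%.
By sibling attribution (R1), Dmitri Cruz is treated as also owning Sofia Cruz's interest in Halcyon Group plc, giving 25% + 20% = 45%.
Chain via Summit Capital LLC (R2): 65% × 10% = 6.5% of Ironwood Shipping BV.
Chain via Copperline Media Ltd (R2): 90% × 10% = 9% of Ironwood Shipping BV.
Chain via Halcyon Group plc (R2): 45% × 50% = 22.5% of Ironwood Shipping BV.
Aggregating (R3): 6.5% + 9% + 22.5% = 38%.
38% exceeds the 5% threshold by 33 percentage points.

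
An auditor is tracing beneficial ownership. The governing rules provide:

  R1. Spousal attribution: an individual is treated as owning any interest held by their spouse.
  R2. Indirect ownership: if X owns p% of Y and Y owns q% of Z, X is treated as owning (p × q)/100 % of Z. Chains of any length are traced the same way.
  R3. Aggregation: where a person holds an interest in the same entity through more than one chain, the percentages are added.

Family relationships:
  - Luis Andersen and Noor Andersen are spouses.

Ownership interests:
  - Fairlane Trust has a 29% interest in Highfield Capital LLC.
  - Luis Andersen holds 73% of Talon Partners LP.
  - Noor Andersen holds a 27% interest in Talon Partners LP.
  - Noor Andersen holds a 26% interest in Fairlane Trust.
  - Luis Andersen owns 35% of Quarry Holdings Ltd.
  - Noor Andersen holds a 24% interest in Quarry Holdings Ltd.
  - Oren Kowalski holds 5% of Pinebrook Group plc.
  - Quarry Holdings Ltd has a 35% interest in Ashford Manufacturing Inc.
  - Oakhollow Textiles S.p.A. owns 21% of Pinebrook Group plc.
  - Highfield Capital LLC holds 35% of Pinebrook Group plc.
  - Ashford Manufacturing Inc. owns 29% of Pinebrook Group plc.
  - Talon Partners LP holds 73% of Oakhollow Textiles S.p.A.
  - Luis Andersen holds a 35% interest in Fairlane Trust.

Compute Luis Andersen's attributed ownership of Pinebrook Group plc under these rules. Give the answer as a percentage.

27.51%

By spousal attribution (R1), Luis Andersen is treated as also owning Noor Andersen's interest in Fairlane Trust, giving 35% + 26% = 61%.
By spousal attribution (R1), Luis Andersen is treated as also owning Noor Andersen's interest in Talon Partners LP, giving 73% + 27% = 100%.
By spousal attribution (R1), Luis Andersen is treated as also owning Noor Andersen's interest in Quarry Holdings Ltd, giving 35% + 24% = 59%.
Chain via Fairlane Trust → Highfield Capital LLC (R2): 61% × 29% × 35% = 6.1915% of Pinebrook Group plc.
Chain via Talon Partners LP → Oakhollow Textiles S.p.A. (R2): 100% × 73% × 21% = 15.33% of Pinebrook Group plc.
Chain via Quarry Holdings Ltd → Ashford Manufacturing Inc. (R2): 59% × 35% × 29% = 5.9885% of Pinebrook Group plc.
Aggregating (R3): 6.1915% + 15.33% + 5.9885% = 27.51%.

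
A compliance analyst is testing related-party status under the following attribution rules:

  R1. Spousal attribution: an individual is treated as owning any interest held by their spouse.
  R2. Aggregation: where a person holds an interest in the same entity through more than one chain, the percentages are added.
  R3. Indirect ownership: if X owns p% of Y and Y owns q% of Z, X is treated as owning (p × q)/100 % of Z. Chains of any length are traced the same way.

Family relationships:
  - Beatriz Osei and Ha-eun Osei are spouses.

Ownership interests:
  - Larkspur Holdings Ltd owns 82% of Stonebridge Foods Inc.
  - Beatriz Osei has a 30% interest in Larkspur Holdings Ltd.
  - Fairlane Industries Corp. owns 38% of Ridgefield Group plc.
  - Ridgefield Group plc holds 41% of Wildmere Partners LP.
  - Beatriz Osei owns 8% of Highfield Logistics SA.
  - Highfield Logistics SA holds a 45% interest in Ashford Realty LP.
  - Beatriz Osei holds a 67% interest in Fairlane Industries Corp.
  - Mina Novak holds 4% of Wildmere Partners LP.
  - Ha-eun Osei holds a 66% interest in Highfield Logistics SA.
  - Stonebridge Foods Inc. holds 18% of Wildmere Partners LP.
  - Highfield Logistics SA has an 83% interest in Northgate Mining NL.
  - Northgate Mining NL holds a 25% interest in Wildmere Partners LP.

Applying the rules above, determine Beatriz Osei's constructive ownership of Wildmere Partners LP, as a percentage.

By spousal attribution (R1), Beatriz Osei is treated as also owning Ha-eun Osei's interest in Highfield Logistics SA, giving 8% + 66% = 74%.
Chain via Larkspur Holdings Ltd → Stonebridge Foods Inc. (R3): 30% × 82% × 18% = 4.428% of Wildmere Partners LP.
Chain via Fairlane Industries Corp. → Ridgefield Group plc (R3): 67% × 38% × 41% = 10.4386% of Wildmere Partners LP.
Chain via Highfield Logistics SA → Northgate Mining NL (R3): 74% × 83% × 25% = 15.355% of Wildmere Partners LP.
Aggregating (R2): 4.428% + 10.4386% + 15.355% = 30.2216%.

30.2216%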